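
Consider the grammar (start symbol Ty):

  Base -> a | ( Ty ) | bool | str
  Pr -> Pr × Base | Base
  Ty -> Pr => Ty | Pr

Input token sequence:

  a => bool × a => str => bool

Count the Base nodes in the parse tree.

5

[Ty [Pr [Base a]] => [Ty [Pr [Pr [Base bool]] × [Base a]] => [Ty [Pr [Base str]] => [Ty [Pr [Base bool]]]]]]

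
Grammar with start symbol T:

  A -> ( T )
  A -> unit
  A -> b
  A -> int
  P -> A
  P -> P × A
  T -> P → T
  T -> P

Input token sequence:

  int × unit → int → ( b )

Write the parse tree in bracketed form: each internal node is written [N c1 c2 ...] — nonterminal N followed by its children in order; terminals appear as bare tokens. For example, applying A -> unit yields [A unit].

T
P → T
P × A → T
A × A → T
int × A → T
int × unit → T
int × unit → P → T
int × unit → A → T
int × unit → int → T
int × unit → int → P
int × unit → int → A
int × unit → int → ( T )
int × unit → int → ( P )
int × unit → int → ( A )
int × unit → int → ( b )

[T [P [P [A int]] × [A unit]] → [T [P [A int]] → [T [P [A ( [T [P [A b]]] )]]]]]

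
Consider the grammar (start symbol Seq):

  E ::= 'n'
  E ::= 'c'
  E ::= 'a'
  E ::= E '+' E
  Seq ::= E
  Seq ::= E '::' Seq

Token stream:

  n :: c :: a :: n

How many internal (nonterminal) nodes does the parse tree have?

8

[Seq [E n] :: [Seq [E c] :: [Seq [E a] :: [Seq [E n]]]]]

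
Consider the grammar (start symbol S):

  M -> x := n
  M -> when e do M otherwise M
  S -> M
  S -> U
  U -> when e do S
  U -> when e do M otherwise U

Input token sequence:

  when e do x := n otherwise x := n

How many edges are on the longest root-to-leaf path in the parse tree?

[S [M when e do [M x := n] otherwise [M x := n]]]

3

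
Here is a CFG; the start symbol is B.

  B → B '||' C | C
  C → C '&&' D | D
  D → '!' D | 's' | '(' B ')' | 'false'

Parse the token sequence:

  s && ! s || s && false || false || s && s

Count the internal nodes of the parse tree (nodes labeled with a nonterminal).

[B [B [B [B [C [C [D s]] && [D ! [D s]]]] || [C [C [D s]] && [D false]]] || [C [D false]]] || [C [C [D s]] && [D s]]]

19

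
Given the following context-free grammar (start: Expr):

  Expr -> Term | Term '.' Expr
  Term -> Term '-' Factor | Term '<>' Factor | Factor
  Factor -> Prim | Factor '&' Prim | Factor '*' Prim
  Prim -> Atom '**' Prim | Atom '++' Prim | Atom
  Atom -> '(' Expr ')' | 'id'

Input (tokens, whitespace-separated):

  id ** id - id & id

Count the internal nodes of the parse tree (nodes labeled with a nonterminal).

14

[Expr [Term [Term [Factor [Prim [Atom id] ** [Prim [Atom id]]]]] - [Factor [Factor [Prim [Atom id]]] & [Prim [Atom id]]]]]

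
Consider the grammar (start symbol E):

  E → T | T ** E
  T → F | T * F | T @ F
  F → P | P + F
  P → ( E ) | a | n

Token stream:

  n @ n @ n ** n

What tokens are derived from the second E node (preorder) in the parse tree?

n

[E [T [T [T [F [P n]]] @ [F [P n]]] @ [F [P n]]] ** [E [T [F [P n]]]]]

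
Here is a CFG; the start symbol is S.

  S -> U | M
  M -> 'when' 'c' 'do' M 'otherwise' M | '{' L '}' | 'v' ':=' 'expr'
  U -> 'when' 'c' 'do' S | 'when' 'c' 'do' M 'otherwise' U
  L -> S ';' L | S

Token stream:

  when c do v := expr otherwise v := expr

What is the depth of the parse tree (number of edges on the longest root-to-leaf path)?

3

[S [M when c do [M v := expr] otherwise [M v := expr]]]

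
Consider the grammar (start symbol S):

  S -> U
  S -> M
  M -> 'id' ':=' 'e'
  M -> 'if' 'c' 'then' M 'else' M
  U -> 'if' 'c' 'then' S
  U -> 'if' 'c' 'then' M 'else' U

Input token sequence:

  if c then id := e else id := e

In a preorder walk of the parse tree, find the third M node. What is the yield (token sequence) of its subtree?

[S [M if c then [M id := e] else [M id := e]]]

id := e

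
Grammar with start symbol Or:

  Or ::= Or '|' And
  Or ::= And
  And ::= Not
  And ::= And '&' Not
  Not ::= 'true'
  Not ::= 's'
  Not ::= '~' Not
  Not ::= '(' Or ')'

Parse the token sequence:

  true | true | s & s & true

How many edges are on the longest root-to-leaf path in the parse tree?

[Or [Or [Or [And [Not true]]] | [And [Not true]]] | [And [And [And [Not s]] & [Not s]] & [Not true]]]

5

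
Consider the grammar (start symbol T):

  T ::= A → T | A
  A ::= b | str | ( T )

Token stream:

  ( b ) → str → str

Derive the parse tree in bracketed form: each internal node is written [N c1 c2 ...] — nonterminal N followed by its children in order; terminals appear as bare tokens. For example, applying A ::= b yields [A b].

T
A → T
( T ) → T
( A ) → T
( b ) → T
( b ) → A → T
( b ) → str → T
( b ) → str → A
( b ) → str → str

[T [A ( [T [A b]] )] → [T [A str] → [T [A str]]]]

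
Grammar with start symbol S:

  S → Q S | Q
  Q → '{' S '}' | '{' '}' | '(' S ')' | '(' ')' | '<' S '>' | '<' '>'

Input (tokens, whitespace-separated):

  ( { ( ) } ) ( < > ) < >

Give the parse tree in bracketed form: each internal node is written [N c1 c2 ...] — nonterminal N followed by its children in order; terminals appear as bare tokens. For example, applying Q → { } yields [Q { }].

[S [Q ( [S [Q { [S [Q ( )]] }]] )] [S [Q ( [S [Q < >]] )] [S [Q < >]]]]

S
Q S
( S ) S
( Q ) S
( { S } ) S
( { Q } ) S
( { ( ) } ) S
( { ( ) } ) Q S
( { ( ) } ) ( S ) S
( { ( ) } ) ( Q ) S
( { ( ) } ) ( < > ) S
( { ( ) } ) ( < > ) Q
( { ( ) } ) ( < > ) < >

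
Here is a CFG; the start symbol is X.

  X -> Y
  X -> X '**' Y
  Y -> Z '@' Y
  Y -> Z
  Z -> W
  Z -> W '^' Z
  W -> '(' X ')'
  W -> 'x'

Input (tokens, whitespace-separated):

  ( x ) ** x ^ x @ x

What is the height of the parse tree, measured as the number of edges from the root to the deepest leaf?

9

[X [X [Y [Z [W ( [X [Y [Z [W x]]]] )]]]] ** [Y [Z [W x] ^ [Z [W x]]] @ [Y [Z [W x]]]]]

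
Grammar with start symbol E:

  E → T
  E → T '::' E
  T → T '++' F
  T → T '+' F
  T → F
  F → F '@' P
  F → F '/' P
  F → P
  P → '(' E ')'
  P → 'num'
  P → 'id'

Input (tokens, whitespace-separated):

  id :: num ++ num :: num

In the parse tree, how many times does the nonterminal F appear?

[E [T [F [P id]]] :: [E [T [T [F [P num]]] ++ [F [P num]]] :: [E [T [F [P num]]]]]]

4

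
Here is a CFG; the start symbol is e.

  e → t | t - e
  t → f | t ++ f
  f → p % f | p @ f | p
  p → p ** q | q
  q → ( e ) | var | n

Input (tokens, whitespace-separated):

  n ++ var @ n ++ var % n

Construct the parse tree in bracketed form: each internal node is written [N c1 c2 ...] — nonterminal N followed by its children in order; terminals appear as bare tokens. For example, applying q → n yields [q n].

e
t
t ++ f
t ++ f ++ f
f ++ f ++ f
p ++ f ++ f
q ++ f ++ f
n ++ f ++ f
n ++ p @ f ++ f
n ++ q @ f ++ f
n ++ var @ f ++ f
n ++ var @ p ++ f
n ++ var @ q ++ f
n ++ var @ n ++ f
n ++ var @ n ++ p % f
n ++ var @ n ++ q % f
n ++ var @ n ++ var % f
n ++ var @ n ++ var % p
n ++ var @ n ++ var % q
n ++ var @ n ++ var % n

[e [t [t [t [f [p [q n]]]] ++ [f [p [q var]] @ [f [p [q n]]]]] ++ [f [p [q var]] % [f [p [q n]]]]]]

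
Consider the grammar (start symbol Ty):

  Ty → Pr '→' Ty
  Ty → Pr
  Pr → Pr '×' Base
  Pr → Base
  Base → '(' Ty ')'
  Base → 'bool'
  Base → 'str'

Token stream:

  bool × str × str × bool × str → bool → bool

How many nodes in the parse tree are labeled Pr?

7

[Ty [Pr [Pr [Pr [Pr [Pr [Base bool]] × [Base str]] × [Base str]] × [Base bool]] × [Base str]] → [Ty [Pr [Base bool]] → [Ty [Pr [Base bool]]]]]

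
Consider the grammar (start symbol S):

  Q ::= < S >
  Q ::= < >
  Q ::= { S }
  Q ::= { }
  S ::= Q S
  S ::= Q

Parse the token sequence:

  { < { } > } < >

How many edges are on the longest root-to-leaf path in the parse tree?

6

[S [Q { [S [Q < [S [Q { }]] >]] }] [S [Q < >]]]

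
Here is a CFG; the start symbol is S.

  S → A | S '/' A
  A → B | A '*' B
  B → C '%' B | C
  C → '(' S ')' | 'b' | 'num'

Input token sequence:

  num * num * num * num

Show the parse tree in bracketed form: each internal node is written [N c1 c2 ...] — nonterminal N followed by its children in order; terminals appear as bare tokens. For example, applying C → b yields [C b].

S
A
A * B
A * B * B
A * B * B * B
B * B * B * B
C * B * B * B
num * B * B * B
num * C * B * B
num * num * B * B
num * num * C * B
num * num * num * B
num * num * num * C
num * num * num * num

[S [A [A [A [A [B [C num]]] * [B [C num]]] * [B [C num]]] * [B [C num]]]]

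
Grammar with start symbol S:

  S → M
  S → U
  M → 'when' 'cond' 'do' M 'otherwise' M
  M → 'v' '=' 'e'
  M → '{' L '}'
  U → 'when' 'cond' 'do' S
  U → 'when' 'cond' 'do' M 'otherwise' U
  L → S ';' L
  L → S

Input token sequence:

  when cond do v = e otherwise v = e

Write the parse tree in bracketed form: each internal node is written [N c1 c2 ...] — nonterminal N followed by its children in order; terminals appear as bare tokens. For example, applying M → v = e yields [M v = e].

[S [M when cond do [M v = e] otherwise [M v = e]]]

S
M
when cond do M otherwise M
when cond do v = e otherwise M
when cond do v = e otherwise v = e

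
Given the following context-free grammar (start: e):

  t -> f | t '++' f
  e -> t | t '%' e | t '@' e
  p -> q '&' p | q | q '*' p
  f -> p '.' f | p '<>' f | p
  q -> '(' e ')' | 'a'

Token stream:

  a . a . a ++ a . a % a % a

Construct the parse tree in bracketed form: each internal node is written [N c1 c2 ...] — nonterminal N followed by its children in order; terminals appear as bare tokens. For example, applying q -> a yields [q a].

[e [t [t [f [p [q a]] . [f [p [q a]] . [f [p [q a]]]]]] ++ [f [p [q a]] . [f [p [q a]]]]] % [e [t [f [p [q a]]]] % [e [t [f [p [q a]]]]]]]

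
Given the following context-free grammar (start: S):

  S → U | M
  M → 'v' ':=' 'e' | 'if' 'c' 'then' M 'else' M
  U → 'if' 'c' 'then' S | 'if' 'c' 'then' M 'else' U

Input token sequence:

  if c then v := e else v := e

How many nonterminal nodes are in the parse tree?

[S [M if c then [M v := e] else [M v := e]]]

4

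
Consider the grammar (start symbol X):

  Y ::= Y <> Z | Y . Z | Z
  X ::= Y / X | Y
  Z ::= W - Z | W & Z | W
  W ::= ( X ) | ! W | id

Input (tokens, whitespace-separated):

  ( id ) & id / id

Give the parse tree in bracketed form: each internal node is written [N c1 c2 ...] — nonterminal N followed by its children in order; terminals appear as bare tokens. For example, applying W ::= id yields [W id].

X
Y / X
Z / X
W & Z / X
( X ) & Z / X
( Y ) & Z / X
( Z ) & Z / X
( W ) & Z / X
( id ) & Z / X
( id ) & W / X
( id ) & id / X
( id ) & id / Y
( id ) & id / Z
( id ) & id / W
( id ) & id / id

[X [Y [Z [W ( [X [Y [Z [W id]]]] )] & [Z [W id]]]] / [X [Y [Z [W id]]]]]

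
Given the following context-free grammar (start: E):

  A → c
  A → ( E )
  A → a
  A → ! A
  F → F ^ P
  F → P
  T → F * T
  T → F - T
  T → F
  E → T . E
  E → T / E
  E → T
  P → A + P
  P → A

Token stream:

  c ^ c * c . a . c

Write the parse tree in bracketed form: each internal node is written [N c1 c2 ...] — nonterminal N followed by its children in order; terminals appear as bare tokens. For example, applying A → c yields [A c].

[E [T [F [F [P [A c]]] ^ [P [A c]]] * [T [F [P [A c]]]]] . [E [T [F [P [A a]]]] . [E [T [F [P [A c]]]]]]]

E
T . E
F * T . E
F ^ P * T . E
P ^ P * T . E
A ^ P * T . E
c ^ P * T . E
c ^ A * T . E
c ^ c * T . E
c ^ c * F . E
c ^ c * P . E
c ^ c * A . E
c ^ c * c . E
c ^ c * c . T . E
c ^ c * c . F . E
c ^ c * c . P . E
c ^ c * c . A . E
c ^ c * c . a . E
c ^ c * c . a . T
c ^ c * c . a . F
c ^ c * c . a . P
c ^ c * c . a . A
c ^ c * c . a . c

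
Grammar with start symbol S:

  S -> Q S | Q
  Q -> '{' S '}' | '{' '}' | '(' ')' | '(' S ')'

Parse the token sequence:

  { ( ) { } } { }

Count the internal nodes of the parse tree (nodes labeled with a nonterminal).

[S [Q { [S [Q ( )] [S [Q { }]]] }] [S [Q { }]]]

8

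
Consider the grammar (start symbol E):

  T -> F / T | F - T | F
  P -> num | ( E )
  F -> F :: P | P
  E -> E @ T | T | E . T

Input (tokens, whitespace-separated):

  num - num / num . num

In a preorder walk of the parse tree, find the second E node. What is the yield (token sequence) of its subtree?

[E [E [T [F [P num]] - [T [F [P num]] / [T [F [P num]]]]]] . [T [F [P num]]]]

num - num / num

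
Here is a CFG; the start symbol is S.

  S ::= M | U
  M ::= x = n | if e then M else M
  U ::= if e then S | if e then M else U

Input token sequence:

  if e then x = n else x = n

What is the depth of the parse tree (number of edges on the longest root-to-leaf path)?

3

[S [M if e then [M x = n] else [M x = n]]]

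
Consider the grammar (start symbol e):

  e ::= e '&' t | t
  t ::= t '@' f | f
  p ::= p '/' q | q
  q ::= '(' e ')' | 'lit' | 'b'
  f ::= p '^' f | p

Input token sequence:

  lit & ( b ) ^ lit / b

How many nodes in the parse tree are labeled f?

4

[e [e [t [f [p [q lit]]]]] & [t [f [p [q ( [e [t [f [p [q b]]]]] )]] ^ [f [p [p [q lit]] / [q b]]]]]]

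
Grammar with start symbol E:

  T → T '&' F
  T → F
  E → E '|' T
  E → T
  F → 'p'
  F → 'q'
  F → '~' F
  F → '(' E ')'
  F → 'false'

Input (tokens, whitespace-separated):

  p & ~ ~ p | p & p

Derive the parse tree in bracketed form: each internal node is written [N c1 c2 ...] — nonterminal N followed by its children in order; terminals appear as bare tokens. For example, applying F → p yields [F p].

E
E | T
T | T
T & F | T
F & F | T
p & F | T
p & ~ F | T
p & ~ ~ F | T
p & ~ ~ p | T
p & ~ ~ p | T & F
p & ~ ~ p | F & F
p & ~ ~ p | p & F
p & ~ ~ p | p & p

[E [E [T [T [F p]] & [F ~ [F ~ [F p]]]]] | [T [T [F p]] & [F p]]]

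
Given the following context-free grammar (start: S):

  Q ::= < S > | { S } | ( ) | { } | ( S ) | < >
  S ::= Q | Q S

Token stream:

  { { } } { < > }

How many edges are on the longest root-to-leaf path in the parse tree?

5

[S [Q { [S [Q { }]] }] [S [Q { [S [Q < >]] }]]]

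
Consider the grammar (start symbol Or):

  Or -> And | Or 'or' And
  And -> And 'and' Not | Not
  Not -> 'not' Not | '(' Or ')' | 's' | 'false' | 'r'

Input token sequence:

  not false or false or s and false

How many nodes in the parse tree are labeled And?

[Or [Or [Or [And [Not not [Not false]]]] or [And [Not false]]] or [And [And [Not s]] and [Not false]]]

4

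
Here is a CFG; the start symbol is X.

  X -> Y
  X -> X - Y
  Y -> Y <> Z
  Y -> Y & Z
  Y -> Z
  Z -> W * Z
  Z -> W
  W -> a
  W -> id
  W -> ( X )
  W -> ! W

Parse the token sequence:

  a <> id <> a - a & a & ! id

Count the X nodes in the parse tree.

[X [X [Y [Y [Y [Z [W a]]] <> [Z [W id]]] <> [Z [W a]]]] - [Y [Y [Y [Z [W a]]] & [Z [W a]]] & [Z [W ! [W id]]]]]

2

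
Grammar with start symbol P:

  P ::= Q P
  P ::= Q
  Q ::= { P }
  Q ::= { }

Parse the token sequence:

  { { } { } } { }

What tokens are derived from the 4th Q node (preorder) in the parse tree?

[P [Q { [P [Q { }] [P [Q { }]]] }] [P [Q { }]]]

{ }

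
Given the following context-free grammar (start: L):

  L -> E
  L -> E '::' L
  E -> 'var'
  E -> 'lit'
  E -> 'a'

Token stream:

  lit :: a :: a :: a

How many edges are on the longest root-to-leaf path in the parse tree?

[L [E lit] :: [L [E a] :: [L [E a] :: [L [E a]]]]]

5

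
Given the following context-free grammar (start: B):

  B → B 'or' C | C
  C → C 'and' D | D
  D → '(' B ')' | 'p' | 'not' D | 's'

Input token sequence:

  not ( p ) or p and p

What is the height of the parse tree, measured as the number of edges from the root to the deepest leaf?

[B [B [C [D not [D ( [B [C [D p]]] )]]]] or [C [C [D p]] and [D p]]]

8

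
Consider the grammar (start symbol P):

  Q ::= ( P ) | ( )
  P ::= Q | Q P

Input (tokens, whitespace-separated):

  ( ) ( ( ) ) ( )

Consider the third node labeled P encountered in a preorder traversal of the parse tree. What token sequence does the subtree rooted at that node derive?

( )

[P [Q ( )] [P [Q ( [P [Q ( )]] )] [P [Q ( )]]]]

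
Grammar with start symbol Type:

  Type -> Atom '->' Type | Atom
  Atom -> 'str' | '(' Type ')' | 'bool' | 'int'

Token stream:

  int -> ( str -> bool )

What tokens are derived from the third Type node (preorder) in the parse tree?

str -> bool

[Type [Atom int] -> [Type [Atom ( [Type [Atom str] -> [Type [Atom bool]]] )]]]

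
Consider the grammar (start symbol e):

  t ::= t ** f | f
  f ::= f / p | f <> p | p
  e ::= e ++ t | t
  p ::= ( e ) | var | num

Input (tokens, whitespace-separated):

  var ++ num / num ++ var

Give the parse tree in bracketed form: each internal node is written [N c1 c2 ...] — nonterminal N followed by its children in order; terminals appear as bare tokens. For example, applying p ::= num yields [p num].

e
e ++ t
e ++ t ++ t
t ++ t ++ t
f ++ t ++ t
p ++ t ++ t
var ++ t ++ t
var ++ f ++ t
var ++ f / p ++ t
var ++ p / p ++ t
var ++ num / p ++ t
var ++ num / num ++ t
var ++ num / num ++ f
var ++ num / num ++ p
var ++ num / num ++ var

[e [e [e [t [f [p var]]]] ++ [t [f [f [p num]] / [p num]]]] ++ [t [f [p var]]]]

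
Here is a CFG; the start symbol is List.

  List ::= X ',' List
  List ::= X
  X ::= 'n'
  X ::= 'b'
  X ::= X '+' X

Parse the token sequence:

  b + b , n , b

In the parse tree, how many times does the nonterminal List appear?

3

[List [X [X b] + [X b]] , [List [X n] , [List [X b]]]]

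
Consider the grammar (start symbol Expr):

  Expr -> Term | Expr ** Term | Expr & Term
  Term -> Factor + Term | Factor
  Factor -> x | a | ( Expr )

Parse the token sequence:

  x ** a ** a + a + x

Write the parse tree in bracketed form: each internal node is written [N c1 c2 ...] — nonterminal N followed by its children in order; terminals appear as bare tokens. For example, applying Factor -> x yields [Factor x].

Expr
Expr ** Term
Expr ** Term ** Term
Term ** Term ** Term
Factor ** Term ** Term
x ** Term ** Term
x ** Factor ** Term
x ** a ** Term
x ** a ** Factor + Term
x ** a ** a + Term
x ** a ** a + Factor + Term
x ** a ** a + a + Term
x ** a ** a + a + Factor
x ** a ** a + a + x

[Expr [Expr [Expr [Term [Factor x]]] ** [Term [Factor a]]] ** [Term [Factor a] + [Term [Factor a] + [Term [Factor x]]]]]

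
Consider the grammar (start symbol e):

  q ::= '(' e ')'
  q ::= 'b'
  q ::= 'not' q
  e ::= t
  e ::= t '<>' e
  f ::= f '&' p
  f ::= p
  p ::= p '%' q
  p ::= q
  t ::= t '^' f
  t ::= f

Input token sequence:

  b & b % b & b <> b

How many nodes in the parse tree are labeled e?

[e [t [f [f [f [p [q b]]] & [p [p [q b]] % [q b]]] & [p [q b]]]] <> [e [t [f [p [q b]]]]]]

2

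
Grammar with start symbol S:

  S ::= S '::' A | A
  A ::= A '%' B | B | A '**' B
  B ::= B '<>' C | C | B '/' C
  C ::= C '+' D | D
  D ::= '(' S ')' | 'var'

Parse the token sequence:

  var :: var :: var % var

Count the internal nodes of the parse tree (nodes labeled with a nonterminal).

[S [S [S [A [B [C [D var]]]]] :: [A [B [C [D var]]]]] :: [A [A [B [C [D var]]]] % [B [C [D var]]]]]

19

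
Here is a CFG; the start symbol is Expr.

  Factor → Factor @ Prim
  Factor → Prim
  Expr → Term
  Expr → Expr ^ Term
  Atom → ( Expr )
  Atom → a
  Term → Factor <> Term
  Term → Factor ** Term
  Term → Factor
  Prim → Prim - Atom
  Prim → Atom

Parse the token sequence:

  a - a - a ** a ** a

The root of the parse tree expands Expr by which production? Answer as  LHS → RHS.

[Expr [Term [Factor [Prim [Prim [Prim [Atom a]] - [Atom a]] - [Atom a]]] ** [Term [Factor [Prim [Atom a]]] ** [Term [Factor [Prim [Atom a]]]]]]]

Expr → Term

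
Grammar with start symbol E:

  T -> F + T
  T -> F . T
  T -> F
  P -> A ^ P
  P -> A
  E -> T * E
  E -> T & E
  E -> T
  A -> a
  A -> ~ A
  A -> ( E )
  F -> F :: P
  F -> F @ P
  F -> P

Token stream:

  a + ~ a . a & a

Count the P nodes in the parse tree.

[E [T [F [P [A a]]] + [T [F [P [A ~ [A a]]]] . [T [F [P [A a]]]]]] & [E [T [F [P [A a]]]]]]

4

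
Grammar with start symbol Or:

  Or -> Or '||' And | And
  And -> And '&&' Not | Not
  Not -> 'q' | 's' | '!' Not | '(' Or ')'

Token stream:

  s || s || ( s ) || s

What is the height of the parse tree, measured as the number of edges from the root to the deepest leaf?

[Or [Or [Or [Or [And [Not s]]] || [And [Not s]]] || [And [Not ( [Or [And [Not s]]] )]]] || [And [Not s]]]

7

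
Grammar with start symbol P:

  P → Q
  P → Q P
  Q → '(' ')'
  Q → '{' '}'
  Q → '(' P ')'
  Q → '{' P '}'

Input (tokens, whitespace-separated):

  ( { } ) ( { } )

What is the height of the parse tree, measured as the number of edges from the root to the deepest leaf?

5

[P [Q ( [P [Q { }]] )] [P [Q ( [P [Q { }]] )]]]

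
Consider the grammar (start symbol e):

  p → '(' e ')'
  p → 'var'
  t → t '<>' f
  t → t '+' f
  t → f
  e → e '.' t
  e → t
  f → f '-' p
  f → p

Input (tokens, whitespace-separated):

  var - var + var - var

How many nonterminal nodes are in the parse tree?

[e [t [t [f [f [p var]] - [p var]]] + [f [f [p var]] - [p var]]]]

11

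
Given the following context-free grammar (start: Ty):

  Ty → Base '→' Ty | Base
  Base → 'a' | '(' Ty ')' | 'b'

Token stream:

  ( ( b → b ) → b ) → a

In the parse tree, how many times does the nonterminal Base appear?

[Ty [Base ( [Ty [Base ( [Ty [Base b] → [Ty [Base b]]] )] → [Ty [Base b]]] )] → [Ty [Base a]]]

6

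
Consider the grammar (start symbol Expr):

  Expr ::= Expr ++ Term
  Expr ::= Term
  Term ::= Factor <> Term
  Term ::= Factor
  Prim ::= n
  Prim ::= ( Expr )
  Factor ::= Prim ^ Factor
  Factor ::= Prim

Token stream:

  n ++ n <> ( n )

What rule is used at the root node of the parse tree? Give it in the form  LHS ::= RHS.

Expr ::= Expr ++ Term

[Expr [Expr [Term [Factor [Prim n]]]] ++ [Term [Factor [Prim n]] <> [Term [Factor [Prim ( [Expr [Term [Factor [Prim n]]]] )]]]]]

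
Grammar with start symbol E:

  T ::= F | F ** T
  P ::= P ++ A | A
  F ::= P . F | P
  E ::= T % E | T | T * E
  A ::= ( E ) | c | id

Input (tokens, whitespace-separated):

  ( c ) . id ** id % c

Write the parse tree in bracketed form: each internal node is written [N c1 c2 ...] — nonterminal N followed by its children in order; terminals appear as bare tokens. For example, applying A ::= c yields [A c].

E
T % E
F ** T % E
P . F ** T % E
A . F ** T % E
( E ) . F ** T % E
( T ) . F ** T % E
( F ) . F ** T % E
( P ) . F ** T % E
( A ) . F ** T % E
( c ) . F ** T % E
( c ) . P ** T % E
( c ) . A ** T % E
( c ) . id ** T % E
( c ) . id ** F % E
( c ) . id ** P % E
( c ) . id ** A % E
( c ) . id ** id % E
( c ) . id ** id % T
( c ) . id ** id % F
( c ) . id ** id % P
( c ) . id ** id % A
( c ) . id ** id % c

[E [T [F [P [A ( [E [T [F [P [A c]]]]] )]] . [F [P [A id]]]] ** [T [F [P [A id]]]]] % [E [T [F [P [A c]]]]]]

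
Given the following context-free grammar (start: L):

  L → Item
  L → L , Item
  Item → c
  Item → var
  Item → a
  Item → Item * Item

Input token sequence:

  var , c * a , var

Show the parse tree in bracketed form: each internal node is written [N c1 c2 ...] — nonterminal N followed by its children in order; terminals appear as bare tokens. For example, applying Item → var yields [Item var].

[L [L [L [Item var]] , [Item [Item c] * [Item a]]] , [Item var]]

L
L , Item
L , Item , Item
Item , Item , Item
var , Item , Item
var , Item * Item , Item
var , c * Item , Item
var , c * a , Item
var , c * a , var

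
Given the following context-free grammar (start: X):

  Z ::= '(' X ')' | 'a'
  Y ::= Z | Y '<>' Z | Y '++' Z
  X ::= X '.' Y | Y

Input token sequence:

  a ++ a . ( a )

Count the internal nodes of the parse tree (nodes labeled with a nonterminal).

11

[X [X [Y [Y [Z a]] ++ [Z a]]] . [Y [Z ( [X [Y [Z a]]] )]]]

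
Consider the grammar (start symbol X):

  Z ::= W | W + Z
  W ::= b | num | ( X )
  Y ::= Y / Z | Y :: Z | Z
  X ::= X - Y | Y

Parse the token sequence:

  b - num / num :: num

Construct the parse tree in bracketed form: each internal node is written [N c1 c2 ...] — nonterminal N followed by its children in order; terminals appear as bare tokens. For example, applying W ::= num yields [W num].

[X [X [Y [Z [W b]]]] - [Y [Y [Y [Z [W num]]] / [Z [W num]]] :: [Z [W num]]]]

X
X - Y
Y - Y
Z - Y
W - Y
b - Y
b - Y :: Z
b - Y / Z :: Z
b - Z / Z :: Z
b - W / Z :: Z
b - num / Z :: Z
b - num / W :: Z
b - num / num :: Z
b - num / num :: W
b - num / num :: num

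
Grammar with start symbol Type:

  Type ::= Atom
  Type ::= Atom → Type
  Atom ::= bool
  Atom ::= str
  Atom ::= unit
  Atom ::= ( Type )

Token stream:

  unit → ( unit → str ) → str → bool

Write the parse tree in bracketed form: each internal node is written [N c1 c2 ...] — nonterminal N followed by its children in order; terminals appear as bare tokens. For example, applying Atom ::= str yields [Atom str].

Type
Atom → Type
unit → Type
unit → Atom → Type
unit → ( Type ) → Type
unit → ( Atom → Type ) → Type
unit → ( unit → Type ) → Type
unit → ( unit → Atom ) → Type
unit → ( unit → str ) → Type
unit → ( unit → str ) → Atom → Type
unit → ( unit → str ) → str → Type
unit → ( unit → str ) → str → Atom
unit → ( unit → str ) → str → bool

[Type [Atom unit] → [Type [Atom ( [Type [Atom unit] → [Type [Atom str]]] )] → [Type [Atom str] → [Type [Atom bool]]]]]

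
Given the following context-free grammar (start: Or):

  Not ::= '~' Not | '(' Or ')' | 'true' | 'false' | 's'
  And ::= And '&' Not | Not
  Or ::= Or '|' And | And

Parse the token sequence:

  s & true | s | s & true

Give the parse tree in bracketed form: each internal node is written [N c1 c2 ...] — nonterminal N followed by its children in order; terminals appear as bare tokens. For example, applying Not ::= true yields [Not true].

[Or [Or [Or [And [And [Not s]] & [Not true]]] | [And [Not s]]] | [And [And [Not s]] & [Not true]]]

Or
Or | And
Or | And | And
And | And | And
And & Not | And | And
Not & Not | And | And
s & Not | And | And
s & true | And | And
s & true | Not | And
s & true | s | And
s & true | s | And & Not
s & true | s | Not & Not
s & true | s | s & Not
s & true | s | s & true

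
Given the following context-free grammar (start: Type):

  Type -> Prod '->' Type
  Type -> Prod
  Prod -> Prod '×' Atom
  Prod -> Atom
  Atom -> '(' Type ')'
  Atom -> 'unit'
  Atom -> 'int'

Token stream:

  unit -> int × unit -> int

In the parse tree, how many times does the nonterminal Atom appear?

[Type [Prod [Atom unit]] -> [Type [Prod [Prod [Atom int]] × [Atom unit]] -> [Type [Prod [Atom int]]]]]

4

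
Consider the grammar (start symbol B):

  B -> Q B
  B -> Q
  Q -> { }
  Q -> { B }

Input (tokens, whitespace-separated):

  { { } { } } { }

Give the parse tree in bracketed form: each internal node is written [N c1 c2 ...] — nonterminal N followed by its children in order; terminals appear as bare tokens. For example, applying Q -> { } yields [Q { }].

[B [Q { [B [Q { }] [B [Q { }]]] }] [B [Q { }]]]

B
Q B
{ B } B
{ Q B } B
{ { } B } B
{ { } Q } B
{ { } { } } B
{ { } { } } Q
{ { } { } } { }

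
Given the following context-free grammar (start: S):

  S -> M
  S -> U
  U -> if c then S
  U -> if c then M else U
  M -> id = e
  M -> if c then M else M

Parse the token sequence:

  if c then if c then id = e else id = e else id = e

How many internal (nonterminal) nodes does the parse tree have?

[S [M if c then [M if c then [M id = e] else [M id = e]] else [M id = e]]]

6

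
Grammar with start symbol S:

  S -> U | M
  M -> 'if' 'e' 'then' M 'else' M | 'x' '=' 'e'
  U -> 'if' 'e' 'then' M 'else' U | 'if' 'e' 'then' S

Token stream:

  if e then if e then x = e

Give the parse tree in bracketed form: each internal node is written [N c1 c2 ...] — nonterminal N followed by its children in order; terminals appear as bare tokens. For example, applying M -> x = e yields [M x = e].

S
U
if e then S
if e then U
if e then if e then S
if e then if e then M
if e then if e then x = e

[S [U if e then [S [U if e then [S [M x = e]]]]]]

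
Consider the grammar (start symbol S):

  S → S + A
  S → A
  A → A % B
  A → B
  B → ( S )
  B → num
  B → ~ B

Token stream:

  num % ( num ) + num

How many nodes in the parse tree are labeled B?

[S [S [A [A [B num]] % [B ( [S [A [B num]]] )]]] + [A [B num]]]

4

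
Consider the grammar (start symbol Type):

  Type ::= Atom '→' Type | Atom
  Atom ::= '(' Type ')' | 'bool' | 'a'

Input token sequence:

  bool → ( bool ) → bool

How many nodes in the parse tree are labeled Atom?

[Type [Atom bool] → [Type [Atom ( [Type [Atom bool]] )] → [Type [Atom bool]]]]

4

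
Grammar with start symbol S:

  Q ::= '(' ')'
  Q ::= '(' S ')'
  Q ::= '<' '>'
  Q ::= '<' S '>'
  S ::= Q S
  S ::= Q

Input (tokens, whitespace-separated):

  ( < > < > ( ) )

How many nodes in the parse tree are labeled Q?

[S [Q ( [S [Q < >] [S [Q < >] [S [Q ( )]]]] )]]

4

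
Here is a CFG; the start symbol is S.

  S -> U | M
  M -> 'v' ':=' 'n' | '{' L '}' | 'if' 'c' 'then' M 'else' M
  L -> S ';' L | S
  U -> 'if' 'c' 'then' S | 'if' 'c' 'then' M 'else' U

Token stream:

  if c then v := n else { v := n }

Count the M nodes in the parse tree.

4

[S [M if c then [M v := n] else [M { [L [S [M v := n]]] }]]]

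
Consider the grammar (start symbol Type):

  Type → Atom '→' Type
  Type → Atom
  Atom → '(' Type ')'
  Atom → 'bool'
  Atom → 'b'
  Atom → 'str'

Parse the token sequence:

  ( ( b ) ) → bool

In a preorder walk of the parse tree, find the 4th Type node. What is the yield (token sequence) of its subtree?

bool

[Type [Atom ( [Type [Atom ( [Type [Atom b]] )]] )] → [Type [Atom bool]]]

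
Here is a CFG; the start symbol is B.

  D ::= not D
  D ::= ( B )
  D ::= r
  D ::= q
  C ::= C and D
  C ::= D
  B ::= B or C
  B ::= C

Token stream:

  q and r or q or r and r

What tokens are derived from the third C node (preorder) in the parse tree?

q

[B [B [B [C [C [D q]] and [D r]]] or [C [D q]]] or [C [C [D r]] and [D r]]]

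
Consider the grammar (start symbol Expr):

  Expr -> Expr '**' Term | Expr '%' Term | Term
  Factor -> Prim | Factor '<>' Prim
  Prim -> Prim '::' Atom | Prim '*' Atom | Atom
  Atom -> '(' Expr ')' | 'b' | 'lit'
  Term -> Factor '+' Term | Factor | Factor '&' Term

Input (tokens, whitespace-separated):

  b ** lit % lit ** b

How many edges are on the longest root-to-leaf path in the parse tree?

8

[Expr [Expr [Expr [Expr [Term [Factor [Prim [Atom b]]]]] ** [Term [Factor [Prim [Atom lit]]]]] % [Term [Factor [Prim [Atom lit]]]]] ** [Term [Factor [Prim [Atom b]]]]]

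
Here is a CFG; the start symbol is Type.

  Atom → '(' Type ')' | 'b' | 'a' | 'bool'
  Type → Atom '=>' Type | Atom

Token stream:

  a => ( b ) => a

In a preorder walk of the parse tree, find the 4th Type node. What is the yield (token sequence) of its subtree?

a

[Type [Atom a] => [Type [Atom ( [Type [Atom b]] )] => [Type [Atom a]]]]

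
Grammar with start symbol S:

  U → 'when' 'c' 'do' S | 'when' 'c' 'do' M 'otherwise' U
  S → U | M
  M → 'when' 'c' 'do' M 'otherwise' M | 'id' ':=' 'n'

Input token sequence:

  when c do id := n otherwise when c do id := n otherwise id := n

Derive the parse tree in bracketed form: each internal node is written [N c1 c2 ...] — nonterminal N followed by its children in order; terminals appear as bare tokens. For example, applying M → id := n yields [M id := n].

[S [M when c do [M id := n] otherwise [M when c do [M id := n] otherwise [M id := n]]]]

S
M
when c do M otherwise M
when c do id := n otherwise M
when c do id := n otherwise when c do M otherwise M
when c do id := n otherwise when c do id := n otherwise M
when c do id := n otherwise when c do id := n otherwise id := n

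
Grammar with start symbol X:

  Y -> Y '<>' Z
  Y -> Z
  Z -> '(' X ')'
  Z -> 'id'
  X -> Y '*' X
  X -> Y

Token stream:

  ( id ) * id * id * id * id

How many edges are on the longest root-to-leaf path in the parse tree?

[X [Y [Z ( [X [Y [Z id]]] )]] * [X [Y [Z id]] * [X [Y [Z id]] * [X [Y [Z id]] * [X [Y [Z id]]]]]]]

7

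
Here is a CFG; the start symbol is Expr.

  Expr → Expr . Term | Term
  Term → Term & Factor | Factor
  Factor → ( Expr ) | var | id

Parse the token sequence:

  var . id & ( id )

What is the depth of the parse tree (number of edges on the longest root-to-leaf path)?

[Expr [Expr [Term [Factor var]]] . [Term [Term [Factor id]] & [Factor ( [Expr [Term [Factor id]]] )]]]

6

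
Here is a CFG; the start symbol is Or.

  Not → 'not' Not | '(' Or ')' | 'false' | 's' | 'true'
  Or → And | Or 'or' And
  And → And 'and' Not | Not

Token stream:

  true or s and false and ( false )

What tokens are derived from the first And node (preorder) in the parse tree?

[Or [Or [And [Not true]]] or [And [And [And [Not s]] and [Not false]] and [Not ( [Or [And [Not false]]] )]]]

true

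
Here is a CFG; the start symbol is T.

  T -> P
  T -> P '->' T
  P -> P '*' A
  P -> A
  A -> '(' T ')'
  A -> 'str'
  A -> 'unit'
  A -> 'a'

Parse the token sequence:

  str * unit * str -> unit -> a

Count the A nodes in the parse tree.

5

[T [P [P [P [A str]] * [A unit]] * [A str]] -> [T [P [A unit]] -> [T [P [A a]]]]]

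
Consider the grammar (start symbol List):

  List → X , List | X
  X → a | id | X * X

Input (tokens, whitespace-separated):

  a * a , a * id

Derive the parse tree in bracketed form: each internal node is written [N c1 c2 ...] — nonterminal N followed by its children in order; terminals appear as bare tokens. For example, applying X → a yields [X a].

List
X , List
X * X , List
a * X , List
a * a , List
a * a , X
a * a , X * X
a * a , a * X
a * a , a * id

[List [X [X a] * [X a]] , [List [X [X a] * [X id]]]]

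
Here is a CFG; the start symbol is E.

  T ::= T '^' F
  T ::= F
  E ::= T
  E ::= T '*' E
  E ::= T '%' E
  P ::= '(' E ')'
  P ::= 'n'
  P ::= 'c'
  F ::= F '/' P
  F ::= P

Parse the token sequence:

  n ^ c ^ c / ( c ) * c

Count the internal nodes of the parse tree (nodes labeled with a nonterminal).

[E [T [T [T [F [P n]]] ^ [F [P c]]] ^ [F [F [P c]] / [P ( [E [T [F [P c]]]] )]]] * [E [T [F [P c]]]]]

20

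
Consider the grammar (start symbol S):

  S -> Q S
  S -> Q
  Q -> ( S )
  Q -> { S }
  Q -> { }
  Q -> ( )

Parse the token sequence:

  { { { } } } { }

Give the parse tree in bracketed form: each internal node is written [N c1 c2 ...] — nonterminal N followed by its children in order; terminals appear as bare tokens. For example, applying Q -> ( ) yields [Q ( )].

S
Q S
{ S } S
{ Q } S
{ { S } } S
{ { Q } } S
{ { { } } } S
{ { { } } } Q
{ { { } } } { }

[S [Q { [S [Q { [S [Q { }]] }]] }] [S [Q { }]]]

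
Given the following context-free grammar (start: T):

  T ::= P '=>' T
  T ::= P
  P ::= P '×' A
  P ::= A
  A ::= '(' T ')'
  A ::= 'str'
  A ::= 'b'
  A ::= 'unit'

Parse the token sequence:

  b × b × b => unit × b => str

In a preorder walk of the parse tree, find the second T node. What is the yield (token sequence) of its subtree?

[T [P [P [P [A b]] × [A b]] × [A b]] => [T [P [P [A unit]] × [A b]] => [T [P [A str]]]]]

unit × b => str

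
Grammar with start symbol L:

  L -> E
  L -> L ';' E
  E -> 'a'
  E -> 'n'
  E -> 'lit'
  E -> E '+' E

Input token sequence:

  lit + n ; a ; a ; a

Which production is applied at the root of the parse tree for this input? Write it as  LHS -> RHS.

[L [L [L [L [E [E lit] + [E n]]] ; [E a]] ; [E a]] ; [E a]]

L -> L ';' E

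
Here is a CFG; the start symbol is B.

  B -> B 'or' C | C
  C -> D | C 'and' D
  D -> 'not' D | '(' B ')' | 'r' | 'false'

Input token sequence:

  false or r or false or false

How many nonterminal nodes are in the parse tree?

12

[B [B [B [B [C [D false]]] or [C [D r]]] or [C [D false]]] or [C [D false]]]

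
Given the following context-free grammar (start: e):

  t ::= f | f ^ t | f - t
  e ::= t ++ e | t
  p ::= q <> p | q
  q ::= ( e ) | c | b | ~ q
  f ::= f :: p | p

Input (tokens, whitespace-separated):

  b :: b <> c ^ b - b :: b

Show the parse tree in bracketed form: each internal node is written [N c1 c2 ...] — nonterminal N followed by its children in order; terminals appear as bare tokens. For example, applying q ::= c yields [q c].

[e [t [f [f [p [q b]]] :: [p [q b] <> [p [q c]]]] ^ [t [f [p [q b]]] - [t [f [f [p [q b]]] :: [p [q b]]]]]]]

e
t
f ^ t
f :: p ^ t
p :: p ^ t
q :: p ^ t
b :: p ^ t
b :: q <> p ^ t
b :: b <> p ^ t
b :: b <> q ^ t
b :: b <> c ^ t
b :: b <> c ^ f - t
b :: b <> c ^ p - t
b :: b <> c ^ q - t
b :: b <> c ^ b - t
b :: b <> c ^ b - f
b :: b <> c ^ b - f :: p
b :: b <> c ^ b - p :: p
b :: b <> c ^ b - q :: p
b :: b <> c ^ b - b :: p
b :: b <> c ^ b - b :: q
b :: b <> c ^ b - b :: b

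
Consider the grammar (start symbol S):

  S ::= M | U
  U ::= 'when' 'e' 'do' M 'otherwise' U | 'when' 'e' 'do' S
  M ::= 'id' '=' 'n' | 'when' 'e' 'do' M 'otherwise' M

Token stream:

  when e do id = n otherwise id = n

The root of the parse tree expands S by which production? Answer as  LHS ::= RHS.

[S [M when e do [M id = n] otherwise [M id = n]]]

S ::= M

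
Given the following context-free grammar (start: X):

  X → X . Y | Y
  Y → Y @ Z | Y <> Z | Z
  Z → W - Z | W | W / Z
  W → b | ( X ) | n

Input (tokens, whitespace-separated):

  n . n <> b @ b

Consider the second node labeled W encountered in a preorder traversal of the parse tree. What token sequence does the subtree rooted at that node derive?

[X [X [Y [Z [W n]]]] . [Y [Y [Y [Z [W n]]] <> [Z [W b]]] @ [Z [W b]]]]

n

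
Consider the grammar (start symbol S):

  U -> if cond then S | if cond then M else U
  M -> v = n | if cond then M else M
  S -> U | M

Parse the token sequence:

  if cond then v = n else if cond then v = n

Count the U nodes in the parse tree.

2

[S [U if cond then [M v = n] else [U if cond then [S [M v = n]]]]]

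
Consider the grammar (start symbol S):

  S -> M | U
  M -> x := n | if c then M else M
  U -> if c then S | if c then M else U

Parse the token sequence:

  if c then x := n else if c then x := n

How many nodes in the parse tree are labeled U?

[S [U if c then [M x := n] else [U if c then [S [M x := n]]]]]

2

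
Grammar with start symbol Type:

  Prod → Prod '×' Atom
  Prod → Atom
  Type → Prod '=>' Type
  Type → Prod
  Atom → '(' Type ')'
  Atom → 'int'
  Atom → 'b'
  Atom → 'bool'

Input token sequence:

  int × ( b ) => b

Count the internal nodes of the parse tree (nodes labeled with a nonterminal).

11

[Type [Prod [Prod [Atom int]] × [Atom ( [Type [Prod [Atom b]]] )]] => [Type [Prod [Atom b]]]]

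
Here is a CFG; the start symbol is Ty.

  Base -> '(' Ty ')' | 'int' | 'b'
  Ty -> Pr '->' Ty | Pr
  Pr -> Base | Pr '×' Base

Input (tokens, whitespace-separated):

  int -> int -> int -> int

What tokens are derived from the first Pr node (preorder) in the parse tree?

int

[Ty [Pr [Base int]] -> [Ty [Pr [Base int]] -> [Ty [Pr [Base int]] -> [Ty [Pr [Base int]]]]]]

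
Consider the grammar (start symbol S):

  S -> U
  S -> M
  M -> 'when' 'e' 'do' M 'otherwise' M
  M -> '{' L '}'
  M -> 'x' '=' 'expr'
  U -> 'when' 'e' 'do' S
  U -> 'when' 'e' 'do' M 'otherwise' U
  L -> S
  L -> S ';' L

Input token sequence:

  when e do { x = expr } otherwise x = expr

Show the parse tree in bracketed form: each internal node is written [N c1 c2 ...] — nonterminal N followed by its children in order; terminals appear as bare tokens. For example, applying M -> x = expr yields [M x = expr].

[S [M when e do [M { [L [S [M x = expr]]] }] otherwise [M x = expr]]]

S
M
when e do M otherwise M
when e do { L } otherwise M
when e do { S } otherwise M
when e do { M } otherwise M
when e do { x = expr } otherwise M
when e do { x = expr } otherwise x = expr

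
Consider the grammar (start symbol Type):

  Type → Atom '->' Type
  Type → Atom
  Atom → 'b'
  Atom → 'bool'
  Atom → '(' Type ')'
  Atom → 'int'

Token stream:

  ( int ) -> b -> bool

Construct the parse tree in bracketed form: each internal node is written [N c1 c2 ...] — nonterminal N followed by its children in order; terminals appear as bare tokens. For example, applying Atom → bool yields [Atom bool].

Type
Atom -> Type
( Type ) -> Type
( Atom ) -> Type
( int ) -> Type
( int ) -> Atom -> Type
( int ) -> b -> Type
( int ) -> b -> Atom
( int ) -> b -> bool

[Type [Atom ( [Type [Atom int]] )] -> [Type [Atom b] -> [Type [Atom bool]]]]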